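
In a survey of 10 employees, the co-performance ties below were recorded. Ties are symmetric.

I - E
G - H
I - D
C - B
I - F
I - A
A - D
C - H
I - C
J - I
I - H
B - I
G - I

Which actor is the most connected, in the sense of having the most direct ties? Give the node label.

I

Degrees — A:2, B:2, C:3, D:2, E:1, F:1, G:2, H:3, I:9, J:1.
The maximum is 9, attained only by I.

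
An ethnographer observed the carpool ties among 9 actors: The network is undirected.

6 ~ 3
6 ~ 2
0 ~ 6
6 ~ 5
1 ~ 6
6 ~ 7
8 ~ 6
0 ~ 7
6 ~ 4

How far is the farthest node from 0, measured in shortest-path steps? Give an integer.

2

Distances from 0: 1:2, 2:2, 3:2, 4:2, 5:2, 6:1, 7:1, 8:2.
The largest is 2 (to 3, 2, 8, 5, 4, and 1), so the eccentricity of 0 is 2.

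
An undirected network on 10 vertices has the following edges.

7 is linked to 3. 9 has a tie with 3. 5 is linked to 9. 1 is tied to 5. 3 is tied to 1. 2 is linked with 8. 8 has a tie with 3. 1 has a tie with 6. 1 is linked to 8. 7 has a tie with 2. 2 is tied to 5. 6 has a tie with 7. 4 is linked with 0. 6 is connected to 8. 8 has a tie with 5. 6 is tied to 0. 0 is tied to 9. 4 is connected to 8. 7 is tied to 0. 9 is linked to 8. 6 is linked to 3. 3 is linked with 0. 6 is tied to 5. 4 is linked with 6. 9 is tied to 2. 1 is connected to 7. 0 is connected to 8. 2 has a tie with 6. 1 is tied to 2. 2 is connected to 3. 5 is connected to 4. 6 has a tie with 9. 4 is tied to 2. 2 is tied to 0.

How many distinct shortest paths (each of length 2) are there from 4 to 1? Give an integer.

4

The shortest distance is 2. The length-2 paths are: 4–8–1; 4–2–1; 4–6–1; 4–5–1.
That gives 4 distinct shortest paths.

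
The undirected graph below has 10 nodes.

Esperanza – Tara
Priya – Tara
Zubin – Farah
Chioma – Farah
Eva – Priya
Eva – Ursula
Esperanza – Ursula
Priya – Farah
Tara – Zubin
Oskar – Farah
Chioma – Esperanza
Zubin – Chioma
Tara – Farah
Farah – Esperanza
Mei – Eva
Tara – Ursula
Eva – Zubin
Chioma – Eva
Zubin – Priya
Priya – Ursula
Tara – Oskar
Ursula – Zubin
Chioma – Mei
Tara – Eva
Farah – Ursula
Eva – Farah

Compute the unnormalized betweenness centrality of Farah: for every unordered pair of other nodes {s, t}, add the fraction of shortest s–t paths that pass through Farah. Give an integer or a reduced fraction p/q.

35/6

Pairs whose geodesics pass through Farah — Tara–Chioma: 1/4; Oskar–Eva: 1/2; Oskar–Priya: 1/2; Oskar–Ursula: 1/2; Oskar–Chioma: 1; Oskar–Esperanza: 1/2; Oskar–Zubin: 1/2; Oskar–Mei: 2/3; Eva–Esperanza: 1/4; Priya–Chioma: 1/3; Priya–Esperanza: 1/3; Ursula–Chioma: 1/4; Esperanza–Zubin: 1/4.
All other pairs contribute 0.
Summing the contributions gives betweenness(Farah) = 35/6.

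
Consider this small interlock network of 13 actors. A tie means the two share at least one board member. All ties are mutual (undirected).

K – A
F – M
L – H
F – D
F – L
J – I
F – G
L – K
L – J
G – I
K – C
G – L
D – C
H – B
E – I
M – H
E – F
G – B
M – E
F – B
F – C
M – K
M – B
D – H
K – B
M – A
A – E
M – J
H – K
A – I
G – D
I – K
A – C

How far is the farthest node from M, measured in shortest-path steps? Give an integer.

2

Distances from M: A:1, B:1, C:2, D:2, E:1, F:1, G:2, H:1, I:2, J:1, K:1, L:2.
The largest is 2 (to I, C, L, D, and G), so the eccentricity of M is 2.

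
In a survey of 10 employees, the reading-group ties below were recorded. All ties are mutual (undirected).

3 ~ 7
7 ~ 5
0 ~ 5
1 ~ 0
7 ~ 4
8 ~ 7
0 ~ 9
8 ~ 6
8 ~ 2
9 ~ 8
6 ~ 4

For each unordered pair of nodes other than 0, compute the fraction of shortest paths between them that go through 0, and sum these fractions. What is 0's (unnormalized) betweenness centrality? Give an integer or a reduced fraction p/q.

9

Pairs whose geodesics pass through 0 — 5–1: 1; 5–9: 1; 7–1: 1; 1–8: 1; 1–2: 1; 1–6: 1; 1–3: 1; 1–4: 1; 1–9: 1.
All other pairs contribute 0.
Summing the contributions gives betweenness(0) = 9.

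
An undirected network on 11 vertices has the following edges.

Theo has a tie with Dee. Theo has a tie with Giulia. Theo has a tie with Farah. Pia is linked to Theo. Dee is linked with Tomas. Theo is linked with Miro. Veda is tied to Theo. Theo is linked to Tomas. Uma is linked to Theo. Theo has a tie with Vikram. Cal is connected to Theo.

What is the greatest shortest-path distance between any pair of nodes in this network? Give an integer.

Eccentricity of each node (its greatest distance to any other): Cal:2, Dee:2, Farah:2, Giulia:2, Miro:2, Pia:2, Theo:1, Tomas:2, Uma:2, Veda:2, Vikram:2.
The maximum eccentricity is 2, realized for instance by the pair Vikram–Farah via Vikram – Theo – Farah. So the diameter is 2.

2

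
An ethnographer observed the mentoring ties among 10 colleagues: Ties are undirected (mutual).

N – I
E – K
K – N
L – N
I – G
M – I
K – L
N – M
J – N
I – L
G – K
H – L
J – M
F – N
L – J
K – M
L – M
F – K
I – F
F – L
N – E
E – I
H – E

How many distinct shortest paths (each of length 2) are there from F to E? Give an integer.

The shortest distance is 2. The length-2 paths are: F–K–E; F–I–E; F–N–E.
That gives 3 distinct shortest paths.

3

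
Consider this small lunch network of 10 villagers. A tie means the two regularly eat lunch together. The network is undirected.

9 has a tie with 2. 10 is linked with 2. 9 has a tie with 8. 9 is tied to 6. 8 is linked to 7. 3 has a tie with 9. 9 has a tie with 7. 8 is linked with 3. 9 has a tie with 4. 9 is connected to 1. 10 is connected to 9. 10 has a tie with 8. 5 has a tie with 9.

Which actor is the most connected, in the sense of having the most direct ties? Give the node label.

9

Degrees — 1:1, 2:2, 3:2, 4:1, 5:1, 6:1, 7:2, 8:4, 9:9, 10:3.
The maximum is 9, attained only by 9.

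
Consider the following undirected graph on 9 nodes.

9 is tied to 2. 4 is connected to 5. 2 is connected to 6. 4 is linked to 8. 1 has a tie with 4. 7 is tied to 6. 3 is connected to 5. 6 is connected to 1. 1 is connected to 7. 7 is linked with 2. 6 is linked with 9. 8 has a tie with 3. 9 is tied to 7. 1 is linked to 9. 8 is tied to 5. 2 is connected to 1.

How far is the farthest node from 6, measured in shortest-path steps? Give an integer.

4

Distances from 6: 1:1, 2:1, 3:4, 4:2, 5:3, 7:1, 8:3, 9:1.
The largest is 4 (to 3), so the eccentricity of 6 is 4.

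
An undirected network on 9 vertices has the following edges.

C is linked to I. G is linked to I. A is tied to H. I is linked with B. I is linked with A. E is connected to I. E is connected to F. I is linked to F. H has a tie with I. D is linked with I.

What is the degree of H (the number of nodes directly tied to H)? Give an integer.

2

H is directly tied to A and I. That is 2 neighbors, so the degree of H is 2.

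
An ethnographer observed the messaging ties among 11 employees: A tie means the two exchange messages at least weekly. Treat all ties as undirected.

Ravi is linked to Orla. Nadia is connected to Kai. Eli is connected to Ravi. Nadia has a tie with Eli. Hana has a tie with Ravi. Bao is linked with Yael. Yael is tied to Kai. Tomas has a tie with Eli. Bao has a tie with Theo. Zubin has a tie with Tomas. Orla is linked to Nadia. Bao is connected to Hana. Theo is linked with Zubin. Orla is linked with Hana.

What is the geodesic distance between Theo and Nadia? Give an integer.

4

One shortest route is Theo – Bao – Yael – Kai – Nadia, which uses 4 edges, and at distance 3 from Theo we only reach {Eli, Kai, Orla, Ravi}, which does not include Nadia. So d(Theo,Nadia) = 4.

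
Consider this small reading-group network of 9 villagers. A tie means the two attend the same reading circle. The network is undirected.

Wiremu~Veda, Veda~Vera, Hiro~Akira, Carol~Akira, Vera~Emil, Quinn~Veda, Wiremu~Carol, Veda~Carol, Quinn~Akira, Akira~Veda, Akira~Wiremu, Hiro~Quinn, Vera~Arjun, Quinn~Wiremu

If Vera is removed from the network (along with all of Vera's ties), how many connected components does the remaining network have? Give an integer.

Without Vera, the remaining ties split the others into: {Emil}; {Arjun}; {Akira, Carol, Hiro, Quinn, Veda, Wiremu}.
That's 3 separate components.

3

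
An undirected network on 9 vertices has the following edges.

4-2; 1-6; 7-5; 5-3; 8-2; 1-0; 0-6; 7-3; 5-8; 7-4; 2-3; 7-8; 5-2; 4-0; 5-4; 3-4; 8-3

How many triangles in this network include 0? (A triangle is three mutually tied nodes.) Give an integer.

0's neighbors: 1, 4, and 6.
Neighbor pairs that are themselves tied: 0–1–6. Each forms one triangle with 0, for 1 in total.

1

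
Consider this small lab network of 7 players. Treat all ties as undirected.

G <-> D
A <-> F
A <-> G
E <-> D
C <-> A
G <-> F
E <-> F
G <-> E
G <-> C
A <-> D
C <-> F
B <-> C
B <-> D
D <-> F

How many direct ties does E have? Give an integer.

3

E is directly tied to D, F, and G. That is 3 neighbors, so the degree of E is 3.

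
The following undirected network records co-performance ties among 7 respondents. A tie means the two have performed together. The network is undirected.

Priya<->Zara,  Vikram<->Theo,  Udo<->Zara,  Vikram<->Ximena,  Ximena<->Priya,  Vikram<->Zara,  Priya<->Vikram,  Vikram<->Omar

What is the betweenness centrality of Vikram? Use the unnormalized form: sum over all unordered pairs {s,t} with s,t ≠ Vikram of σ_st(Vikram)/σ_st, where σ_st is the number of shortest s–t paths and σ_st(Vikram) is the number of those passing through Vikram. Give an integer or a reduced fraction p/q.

Pairs whose geodesics pass through Vikram — Omar–Udo: 1; Omar–Ximena: 1; Omar–Theo: 1; Omar–Zara: 1; Omar–Priya: 1; Udo–Ximena: 1/2; Udo–Theo: 1; Ximena–Theo: 1; Ximena–Zara: 1/2; Theo–Zara: 1; Theo–Priya: 1.
All other pairs contribute 0.
Summing the contributions gives betweenness(Vikram) = 10.

10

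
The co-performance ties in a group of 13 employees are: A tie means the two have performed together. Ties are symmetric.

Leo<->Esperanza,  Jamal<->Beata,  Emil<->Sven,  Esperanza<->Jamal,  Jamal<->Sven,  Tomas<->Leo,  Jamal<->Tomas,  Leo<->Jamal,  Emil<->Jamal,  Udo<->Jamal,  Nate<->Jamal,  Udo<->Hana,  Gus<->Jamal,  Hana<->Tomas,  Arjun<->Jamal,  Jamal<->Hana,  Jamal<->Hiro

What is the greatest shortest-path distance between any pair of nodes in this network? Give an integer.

2

Eccentricity of each node (its greatest distance to any other): Arjun:2, Beata:2, Emil:2, Esperanza:2, Gus:2, Hana:2, Hiro:2, Jamal:1, Leo:2, Nate:2, Sven:2, Tomas:2, Udo:2.
The maximum eccentricity is 2, realized for instance by the pair Arjun–Leo via Arjun – Jamal – Leo. So the diameter is 2.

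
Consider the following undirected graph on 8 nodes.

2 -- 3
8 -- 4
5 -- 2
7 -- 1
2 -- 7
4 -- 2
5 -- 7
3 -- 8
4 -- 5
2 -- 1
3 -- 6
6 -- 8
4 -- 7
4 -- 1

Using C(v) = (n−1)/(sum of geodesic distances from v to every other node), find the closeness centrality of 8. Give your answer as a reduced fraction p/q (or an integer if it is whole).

Distances from 8: 1:2, 2:2, 3:1, 4:1, 5:2, 6:1, 7:2. Sum = 11.
n = 8, so closeness = 7/11.

7/11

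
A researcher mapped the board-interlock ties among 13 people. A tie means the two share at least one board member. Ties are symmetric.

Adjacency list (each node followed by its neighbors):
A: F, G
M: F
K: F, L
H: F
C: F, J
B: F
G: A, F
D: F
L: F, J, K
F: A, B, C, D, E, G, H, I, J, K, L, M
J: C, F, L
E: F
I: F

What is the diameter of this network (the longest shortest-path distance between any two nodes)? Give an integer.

Eccentricity of each node (its greatest distance to any other): A:2, B:2, C:2, D:2, E:2, F:1, G:2, H:2, I:2, J:2, K:2, L:2, M:2.
The maximum eccentricity is 2, realized for instance by the pair A–C via A – F – C. So the diameter is 2.

2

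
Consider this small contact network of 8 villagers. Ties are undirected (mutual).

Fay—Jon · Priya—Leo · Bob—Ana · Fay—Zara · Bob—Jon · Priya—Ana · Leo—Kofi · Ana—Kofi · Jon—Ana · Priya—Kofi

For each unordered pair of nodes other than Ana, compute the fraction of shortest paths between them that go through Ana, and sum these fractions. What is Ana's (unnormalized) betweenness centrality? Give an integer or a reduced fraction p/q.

12

Pairs whose geodesics pass through Ana — Kofi–Jon: 1; Kofi–Fay: 1; Kofi–Bob: 1; Kofi–Zara: 1; Leo–Jon: 2/2; Leo–Fay: 2/2; Leo–Bob: 2/2; Leo–Zara: 2/2; Priya–Jon: 1; Priya–Fay: 1; Priya–Bob: 1; Priya–Zara: 1.
All other pairs contribute 0.
Summing the contributions gives betweenness(Ana) = 12.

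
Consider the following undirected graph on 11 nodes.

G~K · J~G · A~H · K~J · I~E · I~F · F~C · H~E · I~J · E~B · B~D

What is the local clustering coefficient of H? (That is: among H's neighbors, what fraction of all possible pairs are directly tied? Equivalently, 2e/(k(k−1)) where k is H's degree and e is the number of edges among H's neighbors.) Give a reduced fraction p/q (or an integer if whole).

0

H's neighbors: A and E (k = 2).
Possible neighbor pairs: C(2,2) = 1. Edges among them: none → e = 0.
Clustering(H) = 0/1.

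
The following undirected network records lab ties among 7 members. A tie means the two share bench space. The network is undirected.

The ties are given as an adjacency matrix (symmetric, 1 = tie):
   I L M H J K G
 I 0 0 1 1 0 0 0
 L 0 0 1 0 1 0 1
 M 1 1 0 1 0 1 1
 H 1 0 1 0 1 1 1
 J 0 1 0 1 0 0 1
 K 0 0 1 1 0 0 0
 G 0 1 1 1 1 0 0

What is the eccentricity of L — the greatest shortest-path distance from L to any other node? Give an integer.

2

Distances from L: G:1, H:2, I:2, J:1, K:2, M:1.
The largest is 2 (to I, H, and K), so the eccentricity of L is 2.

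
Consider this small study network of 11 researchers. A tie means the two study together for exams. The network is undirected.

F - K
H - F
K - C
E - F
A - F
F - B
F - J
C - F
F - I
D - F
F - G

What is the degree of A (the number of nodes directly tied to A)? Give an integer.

1

A is directly tied to F. That is 1 neighbor, so the degree of A is 1.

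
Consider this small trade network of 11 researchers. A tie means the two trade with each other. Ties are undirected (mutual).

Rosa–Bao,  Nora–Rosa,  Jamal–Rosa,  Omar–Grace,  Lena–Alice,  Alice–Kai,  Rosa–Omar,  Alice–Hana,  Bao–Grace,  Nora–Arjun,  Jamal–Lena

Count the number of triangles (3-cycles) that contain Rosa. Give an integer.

Rosa's neighbors are Bao, Jamal, Nora, and Omar, but none of them are tied to each other, so no triangle contains Rosa.

0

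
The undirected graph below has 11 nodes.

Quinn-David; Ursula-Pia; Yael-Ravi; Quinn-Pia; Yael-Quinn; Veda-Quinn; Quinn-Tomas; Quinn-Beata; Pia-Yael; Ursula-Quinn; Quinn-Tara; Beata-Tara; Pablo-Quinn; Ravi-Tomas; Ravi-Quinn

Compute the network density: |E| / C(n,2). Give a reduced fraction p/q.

3/11

There are 15 edges and 11 nodes, so the maximum possible is C(11,2) = 55.
Density = 15/55 = 3/11.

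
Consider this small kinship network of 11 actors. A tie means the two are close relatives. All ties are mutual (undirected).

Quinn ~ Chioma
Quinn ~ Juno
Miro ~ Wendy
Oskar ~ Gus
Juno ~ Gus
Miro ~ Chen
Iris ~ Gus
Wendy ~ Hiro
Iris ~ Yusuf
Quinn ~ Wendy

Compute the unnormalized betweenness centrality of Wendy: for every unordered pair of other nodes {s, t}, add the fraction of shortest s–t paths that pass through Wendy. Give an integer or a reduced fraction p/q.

23

Pairs whose geodesics pass through Wendy — Juno–Hiro: 1; Juno–Chen: 1; Juno–Miro: 1; Chioma–Hiro: 1; Chioma–Chen: 1; Chioma–Miro: 1; Yusuf–Hiro: 1; Yusuf–Chen: 1; Yusuf–Miro: 1; Hiro–Chen: 1; Hiro–Iris: 1; Hiro–Gus: 1; Hiro–Oskar: 1; Hiro–Miro: 1 … (+9 more pairs).
All other pairs contribute 0.
Summing the contributions gives betweenness(Wendy) = 23.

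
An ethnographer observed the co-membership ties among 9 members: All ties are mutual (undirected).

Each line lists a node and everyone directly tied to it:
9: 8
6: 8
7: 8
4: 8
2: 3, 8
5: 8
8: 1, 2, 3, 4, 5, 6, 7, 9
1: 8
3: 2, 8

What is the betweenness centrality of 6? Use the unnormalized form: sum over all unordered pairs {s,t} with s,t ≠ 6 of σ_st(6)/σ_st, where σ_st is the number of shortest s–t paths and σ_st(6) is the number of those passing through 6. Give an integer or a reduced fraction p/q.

No shortest path between any pair of other nodes passes through 6.
Summing the contributions gives betweenness(6) = 0.

0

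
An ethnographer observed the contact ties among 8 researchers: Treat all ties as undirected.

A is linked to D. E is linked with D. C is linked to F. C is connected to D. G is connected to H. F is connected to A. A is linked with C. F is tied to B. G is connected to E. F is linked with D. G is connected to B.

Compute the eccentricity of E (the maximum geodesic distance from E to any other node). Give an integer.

Distances from E: A:2, B:2, C:2, D:1, F:2, G:1, H:2.
The largest is 2 (to A, F, C, H, and B), so the eccentricity of E is 2.

2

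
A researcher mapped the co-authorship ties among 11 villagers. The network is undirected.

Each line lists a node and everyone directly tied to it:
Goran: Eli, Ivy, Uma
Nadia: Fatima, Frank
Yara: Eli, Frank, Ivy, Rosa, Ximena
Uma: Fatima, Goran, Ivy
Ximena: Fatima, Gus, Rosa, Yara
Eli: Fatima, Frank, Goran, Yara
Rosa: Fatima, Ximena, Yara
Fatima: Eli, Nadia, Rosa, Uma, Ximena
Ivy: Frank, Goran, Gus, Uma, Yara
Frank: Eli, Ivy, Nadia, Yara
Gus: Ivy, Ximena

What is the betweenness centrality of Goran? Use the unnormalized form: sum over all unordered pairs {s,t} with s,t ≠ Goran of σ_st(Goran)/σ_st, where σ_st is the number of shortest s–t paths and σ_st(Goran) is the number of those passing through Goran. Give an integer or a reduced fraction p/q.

Pairs whose geodesics pass through Goran — Uma–Eli: 1/2; Eli–Ivy: 1/3; Eli–Gus: 1/5.
All other pairs contribute 0.
Summing the contributions gives betweenness(Goran) = 31/30.

31/30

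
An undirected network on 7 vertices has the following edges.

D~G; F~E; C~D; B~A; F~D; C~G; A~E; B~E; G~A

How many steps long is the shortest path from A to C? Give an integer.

One shortest route is A – G – C, which uses 2 edges, and A and C are not directly tied, so nothing shorter exists. So d(A,C) = 2.

2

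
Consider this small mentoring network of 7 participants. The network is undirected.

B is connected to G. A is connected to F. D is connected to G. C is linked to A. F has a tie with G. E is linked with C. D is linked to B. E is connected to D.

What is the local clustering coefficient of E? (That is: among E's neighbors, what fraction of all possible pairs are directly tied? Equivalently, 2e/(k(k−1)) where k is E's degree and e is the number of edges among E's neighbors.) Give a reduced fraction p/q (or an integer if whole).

0

E's neighbors: C and D (k = 2).
Possible neighbor pairs: C(2,2) = 1. Edges among them: none → e = 0.
Clustering(E) = 0/1.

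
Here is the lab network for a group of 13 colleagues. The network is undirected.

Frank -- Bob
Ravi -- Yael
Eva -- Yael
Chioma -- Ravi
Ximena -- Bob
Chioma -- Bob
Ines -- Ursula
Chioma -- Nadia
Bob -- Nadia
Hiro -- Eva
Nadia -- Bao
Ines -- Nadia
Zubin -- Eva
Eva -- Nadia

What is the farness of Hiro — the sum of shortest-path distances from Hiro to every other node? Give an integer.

Distances from Hiro: Bao:3, Bob:3, Chioma:3, Eva:1, Frank:4, Ines:3, Nadia:2, Ravi:3, Ursula:4, Ximena:4, Yael:2, Zubin:2.
Sum = 3 + 3 + 3 + 1 + 4 + 3 + 2 + 3 + 4 + 4 + 2 + 2 = 34.

34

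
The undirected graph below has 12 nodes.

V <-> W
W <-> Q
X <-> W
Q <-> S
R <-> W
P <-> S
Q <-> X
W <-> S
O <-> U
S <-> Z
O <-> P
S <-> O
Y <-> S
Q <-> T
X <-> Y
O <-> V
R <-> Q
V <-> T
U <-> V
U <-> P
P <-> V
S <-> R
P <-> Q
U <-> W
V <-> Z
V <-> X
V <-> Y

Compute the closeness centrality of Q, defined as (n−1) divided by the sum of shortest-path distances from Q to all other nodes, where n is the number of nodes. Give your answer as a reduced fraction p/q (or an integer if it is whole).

Distances from Q: O:2, P:1, R:1, S:1, T:1, U:2, V:2, W:1, X:1, Y:2, Z:2. Sum = 16.
n = 12, so closeness = 11/16.

11/16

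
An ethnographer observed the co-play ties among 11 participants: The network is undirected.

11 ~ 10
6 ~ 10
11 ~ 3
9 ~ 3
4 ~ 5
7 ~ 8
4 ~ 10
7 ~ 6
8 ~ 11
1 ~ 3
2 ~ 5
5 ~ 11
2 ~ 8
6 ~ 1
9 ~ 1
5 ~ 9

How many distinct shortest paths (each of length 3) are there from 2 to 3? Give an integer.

The shortest distance is 3. The length-3 paths are: 2–5–11–3; 2–8–11–3; 2–5–9–3.
That gives 3 distinct shortest paths.

3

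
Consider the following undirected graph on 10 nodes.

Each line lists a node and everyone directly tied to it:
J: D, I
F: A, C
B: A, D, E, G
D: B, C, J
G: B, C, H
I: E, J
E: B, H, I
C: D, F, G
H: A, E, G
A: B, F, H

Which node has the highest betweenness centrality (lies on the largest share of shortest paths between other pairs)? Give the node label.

Unnormalized betweenness of each node: A:17/4, B:35/4, C:55/12, D:43/6, E:25/4, F:1, G:3, H:11/3, I:2, J:7/3.
B has the largest value, 35/4, making it the main broker — the node through which the most shortest paths run.

B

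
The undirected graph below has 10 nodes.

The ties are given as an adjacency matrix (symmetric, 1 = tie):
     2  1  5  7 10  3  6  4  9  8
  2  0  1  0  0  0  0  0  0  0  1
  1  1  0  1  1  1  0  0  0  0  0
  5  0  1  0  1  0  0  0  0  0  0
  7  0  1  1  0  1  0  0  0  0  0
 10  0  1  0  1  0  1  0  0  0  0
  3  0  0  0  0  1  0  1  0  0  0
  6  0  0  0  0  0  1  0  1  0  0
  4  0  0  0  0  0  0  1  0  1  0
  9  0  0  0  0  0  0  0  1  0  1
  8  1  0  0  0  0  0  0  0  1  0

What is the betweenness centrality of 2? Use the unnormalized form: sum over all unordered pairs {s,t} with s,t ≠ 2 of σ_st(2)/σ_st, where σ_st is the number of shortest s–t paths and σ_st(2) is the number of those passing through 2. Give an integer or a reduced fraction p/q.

53/6

Pairs whose geodesics pass through 2 — 1–4: 1/2; 1–9: 1; 1–8: 1; 5–4: 1/3; 5–9: 1; 5–8: 1; 7–9: 1; 7–8: 1; 10–9: 1/2; 10–8: 1; 3–8: 1/2.
All other pairs contribute 0.
Summing the contributions gives betweenness(2) = 53/6.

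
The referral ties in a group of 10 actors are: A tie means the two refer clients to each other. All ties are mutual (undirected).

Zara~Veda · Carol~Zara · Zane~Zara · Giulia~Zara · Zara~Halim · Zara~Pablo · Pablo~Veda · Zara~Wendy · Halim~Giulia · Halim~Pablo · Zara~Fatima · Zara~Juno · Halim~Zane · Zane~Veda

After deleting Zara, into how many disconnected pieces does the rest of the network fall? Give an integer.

Without Zara, the remaining ties split the others into: {Giulia, Halim, Pablo, Veda, Zane}; {Carol}; {Juno}; {Fatima}; {Wendy}.
That's 5 separate components.

5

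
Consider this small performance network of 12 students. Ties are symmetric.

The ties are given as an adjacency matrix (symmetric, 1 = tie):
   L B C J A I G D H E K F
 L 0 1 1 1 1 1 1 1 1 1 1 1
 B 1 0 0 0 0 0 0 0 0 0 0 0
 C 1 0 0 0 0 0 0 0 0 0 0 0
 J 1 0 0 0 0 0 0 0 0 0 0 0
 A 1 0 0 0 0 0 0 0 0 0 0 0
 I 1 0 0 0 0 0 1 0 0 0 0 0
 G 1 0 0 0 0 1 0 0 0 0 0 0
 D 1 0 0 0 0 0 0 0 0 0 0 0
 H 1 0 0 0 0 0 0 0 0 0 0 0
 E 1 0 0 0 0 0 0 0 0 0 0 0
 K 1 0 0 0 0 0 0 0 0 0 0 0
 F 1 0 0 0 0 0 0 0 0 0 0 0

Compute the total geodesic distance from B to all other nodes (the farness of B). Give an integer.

Distances from B: A:2, C:2, D:2, E:2, F:2, G:2, H:2, I:2, J:2, K:2, L:1.
Sum = 2 + 2 + 2 + 2 + 2 + 2 + 2 + 2 + 2 + 2 + 1 = 21.

21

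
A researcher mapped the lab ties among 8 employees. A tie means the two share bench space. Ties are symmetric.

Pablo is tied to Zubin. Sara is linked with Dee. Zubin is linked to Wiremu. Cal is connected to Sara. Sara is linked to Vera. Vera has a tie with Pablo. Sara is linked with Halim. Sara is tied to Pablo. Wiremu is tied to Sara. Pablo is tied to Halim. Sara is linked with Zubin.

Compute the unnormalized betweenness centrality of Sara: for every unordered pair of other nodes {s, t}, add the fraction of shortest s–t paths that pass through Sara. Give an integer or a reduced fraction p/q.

15

Pairs whose geodesics pass through Sara — Vera–Halim: 1/2; Vera–Dee: 1; Vera–Cal: 1; Vera–Wiremu: 1; Vera–Zubin: 1/2; Halim–Dee: 1; Halim–Cal: 1; Halim–Wiremu: 1; Halim–Zubin: 1/2; Dee–Cal: 1; Dee–Wiremu: 1; Dee–Zubin: 1; Dee–Pablo: 1; Cal–Wiremu: 1 … (+3 more pairs).
All other pairs contribute 0.
Summing the contributions gives betweenness(Sara) = 15.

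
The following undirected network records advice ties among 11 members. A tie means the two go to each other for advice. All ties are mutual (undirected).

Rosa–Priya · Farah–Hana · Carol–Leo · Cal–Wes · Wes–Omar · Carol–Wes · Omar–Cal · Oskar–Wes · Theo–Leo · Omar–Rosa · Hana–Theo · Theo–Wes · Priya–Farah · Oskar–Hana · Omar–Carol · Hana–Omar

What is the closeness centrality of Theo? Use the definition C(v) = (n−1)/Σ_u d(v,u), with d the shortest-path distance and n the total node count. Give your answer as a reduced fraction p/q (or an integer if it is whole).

10/19

Distances from Theo: Cal:2, Carol:2, Farah:2, Hana:1, Leo:1, Omar:2, Oskar:2, Priya:3, Rosa:3, Wes:1. Sum = 19.
n = 11, so closeness = 10/19.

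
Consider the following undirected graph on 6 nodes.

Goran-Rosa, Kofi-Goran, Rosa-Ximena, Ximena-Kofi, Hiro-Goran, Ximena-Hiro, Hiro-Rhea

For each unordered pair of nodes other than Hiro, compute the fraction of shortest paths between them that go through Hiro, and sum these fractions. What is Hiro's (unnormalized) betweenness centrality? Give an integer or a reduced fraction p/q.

13/3

Pairs whose geodesics pass through Hiro — Ximena–Rhea: 1; Ximena–Goran: 1/3; Rhea–Kofi: 2/2; Rhea–Rosa: 2/2; Rhea–Goran: 1.
All other pairs contribute 0.
Summing the contributions gives betweenness(Hiro) = 13/3.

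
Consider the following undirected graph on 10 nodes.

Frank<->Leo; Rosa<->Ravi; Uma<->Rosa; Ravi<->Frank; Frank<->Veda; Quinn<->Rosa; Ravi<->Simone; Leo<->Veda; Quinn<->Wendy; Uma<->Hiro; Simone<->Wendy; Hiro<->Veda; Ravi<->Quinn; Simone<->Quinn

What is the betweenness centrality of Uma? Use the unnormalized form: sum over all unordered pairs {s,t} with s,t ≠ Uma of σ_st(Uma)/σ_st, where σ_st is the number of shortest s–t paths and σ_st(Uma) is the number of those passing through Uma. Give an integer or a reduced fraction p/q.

14/3

Pairs whose geodesics pass through Uma — Rosa–Hiro: 1; Rosa–Veda: 1/2; Hiro–Ravi: 1/2; Hiro–Simone: 2/3; Hiro–Wendy: 1; Hiro–Quinn: 1.
All other pairs contribute 0.
Summing the contributions gives betweenness(Uma) = 14/3.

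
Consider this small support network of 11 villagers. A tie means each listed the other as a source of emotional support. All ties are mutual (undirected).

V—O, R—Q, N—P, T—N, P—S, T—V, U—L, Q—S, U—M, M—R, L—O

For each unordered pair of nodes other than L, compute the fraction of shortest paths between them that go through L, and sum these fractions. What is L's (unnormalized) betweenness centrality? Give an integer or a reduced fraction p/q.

10

Pairs whose geodesics pass through L — T–M: 1; T–U: 1; N–U: 1; Q–O: 1; R–O: 1; R–V: 1; M–O: 1; M–V: 1; U–O: 1; U–V: 1.
All other pairs contribute 0.
Summing the contributions gives betweenness(L) = 10.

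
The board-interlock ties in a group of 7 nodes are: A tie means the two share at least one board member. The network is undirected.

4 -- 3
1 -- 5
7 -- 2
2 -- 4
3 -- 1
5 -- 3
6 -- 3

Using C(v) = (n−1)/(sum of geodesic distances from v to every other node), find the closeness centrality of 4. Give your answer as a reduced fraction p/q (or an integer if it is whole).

3/5

Distances from 4: 1:2, 2:1, 3:1, 5:2, 6:2, 7:2. Sum = 10.
n = 7, so closeness = 6/10 = 3/5.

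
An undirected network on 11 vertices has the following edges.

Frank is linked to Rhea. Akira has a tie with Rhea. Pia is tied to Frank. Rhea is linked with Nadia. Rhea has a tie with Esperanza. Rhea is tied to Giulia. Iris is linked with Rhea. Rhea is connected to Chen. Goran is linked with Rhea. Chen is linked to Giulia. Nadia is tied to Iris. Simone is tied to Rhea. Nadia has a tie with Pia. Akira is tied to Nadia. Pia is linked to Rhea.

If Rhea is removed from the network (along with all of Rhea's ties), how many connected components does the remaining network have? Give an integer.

5

Without Rhea, the remaining ties split the others into: {Chen, Giulia}; {Akira, Frank, Iris, Nadia, Pia}; {Goran}; {Simone}; {Esperanza}.
That's 5 separate components.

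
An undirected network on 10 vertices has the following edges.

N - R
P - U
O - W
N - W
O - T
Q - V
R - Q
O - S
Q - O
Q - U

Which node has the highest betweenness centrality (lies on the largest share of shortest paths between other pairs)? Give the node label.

Unnormalized betweenness of each node: N:1, O:19, P:0, Q:23, R:4, S:0, T:0, U:8, V:0, W:3.
Q has the largest value, 23, making it the main broker — the node through which the most shortest paths run.

Q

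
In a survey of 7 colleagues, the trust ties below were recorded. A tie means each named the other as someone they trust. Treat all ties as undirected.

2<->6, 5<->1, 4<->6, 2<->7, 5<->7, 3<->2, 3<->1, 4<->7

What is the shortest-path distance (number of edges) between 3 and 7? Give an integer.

One shortest route is 3 – 2 – 7, which uses 2 edges, and 3 and 7 are not directly tied, so nothing shorter exists. So d(3,7) = 2.

2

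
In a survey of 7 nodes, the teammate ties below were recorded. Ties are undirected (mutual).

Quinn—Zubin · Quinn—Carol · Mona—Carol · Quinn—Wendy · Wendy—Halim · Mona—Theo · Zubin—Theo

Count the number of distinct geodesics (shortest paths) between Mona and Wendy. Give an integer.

1

The shortest distance is 3, and the only length-3 path is Mona–Carol–Quinn–Wendy. So there is exactly 1 shortest path.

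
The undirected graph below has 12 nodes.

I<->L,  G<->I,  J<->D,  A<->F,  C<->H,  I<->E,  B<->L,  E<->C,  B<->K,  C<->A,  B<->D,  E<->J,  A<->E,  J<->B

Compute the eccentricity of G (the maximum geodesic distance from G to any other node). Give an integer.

4

Distances from G: A:3, B:3, C:3, D:4, E:2, F:4, H:4, I:1, J:3, K:4, L:2.
The largest is 4 (to H, D, F, and K), so the eccentricity of G is 4.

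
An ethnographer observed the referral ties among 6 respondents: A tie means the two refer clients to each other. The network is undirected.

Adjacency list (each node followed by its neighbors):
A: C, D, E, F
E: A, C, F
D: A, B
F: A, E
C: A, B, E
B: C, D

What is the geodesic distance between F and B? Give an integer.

3

One shortest route is F – E – C – B, which uses 3 edges, and at distance 2 from F we only reach {C, D}, which does not include B. So d(F,B) = 3.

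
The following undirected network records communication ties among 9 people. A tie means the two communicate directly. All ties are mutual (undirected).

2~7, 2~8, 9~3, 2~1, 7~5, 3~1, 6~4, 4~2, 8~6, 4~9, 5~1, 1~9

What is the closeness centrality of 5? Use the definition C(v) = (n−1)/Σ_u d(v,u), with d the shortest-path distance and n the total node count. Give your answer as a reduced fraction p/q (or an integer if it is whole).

4/9

Distances from 5: 1:1, 2:2, 3:2, 4:3, 6:4, 7:1, 8:3, 9:2. Sum = 18.
n = 9, so closeness = 8/18 = 4/9.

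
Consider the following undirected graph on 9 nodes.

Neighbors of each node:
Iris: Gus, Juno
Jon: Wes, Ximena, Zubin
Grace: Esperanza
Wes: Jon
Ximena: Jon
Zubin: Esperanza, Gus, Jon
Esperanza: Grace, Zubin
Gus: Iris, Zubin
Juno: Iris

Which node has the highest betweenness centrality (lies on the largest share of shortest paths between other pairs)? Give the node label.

Zubin

Unnormalized betweenness of each node: Esperanza:7, Grace:0, Gus:12, Iris:7, Jon:13, Juno:0, Wes:0, Ximena:0, Zubin:21.
Zubin has the largest value, 21, making it the main broker — the node through which the most shortest paths run.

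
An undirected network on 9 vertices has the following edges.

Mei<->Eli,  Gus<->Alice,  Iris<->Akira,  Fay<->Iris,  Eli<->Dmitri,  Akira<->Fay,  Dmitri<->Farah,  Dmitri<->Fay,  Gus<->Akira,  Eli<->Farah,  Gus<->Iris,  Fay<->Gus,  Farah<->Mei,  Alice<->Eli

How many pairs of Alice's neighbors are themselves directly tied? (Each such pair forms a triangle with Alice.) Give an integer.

0

Alice's neighbors are Eli and Gus, but none of them are tied to each other, so no triangle contains Alice.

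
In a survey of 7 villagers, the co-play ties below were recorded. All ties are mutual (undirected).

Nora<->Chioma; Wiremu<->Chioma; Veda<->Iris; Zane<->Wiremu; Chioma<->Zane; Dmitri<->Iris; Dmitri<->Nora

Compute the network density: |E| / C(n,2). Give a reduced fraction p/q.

1/3

There are 7 edges and 7 nodes, so the maximum possible is C(7,2) = 21.
Density = 7/21 = 1/3.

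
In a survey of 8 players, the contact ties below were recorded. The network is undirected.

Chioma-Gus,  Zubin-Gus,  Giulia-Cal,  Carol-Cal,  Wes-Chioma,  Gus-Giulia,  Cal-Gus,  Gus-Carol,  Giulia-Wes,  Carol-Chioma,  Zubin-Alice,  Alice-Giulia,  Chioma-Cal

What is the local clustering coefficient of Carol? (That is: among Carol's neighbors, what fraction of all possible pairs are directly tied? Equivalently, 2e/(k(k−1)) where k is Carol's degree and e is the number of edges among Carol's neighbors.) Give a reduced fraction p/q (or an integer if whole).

Carol's neighbors: Cal, Chioma, and Gus (k = 3).
Possible neighbor pairs: C(3,2) = 3. Edges among them: Cal–Chioma, Cal–Gus, Chioma–Gus → e = 3.
Clustering(Carol) = 3/3 = 1.

1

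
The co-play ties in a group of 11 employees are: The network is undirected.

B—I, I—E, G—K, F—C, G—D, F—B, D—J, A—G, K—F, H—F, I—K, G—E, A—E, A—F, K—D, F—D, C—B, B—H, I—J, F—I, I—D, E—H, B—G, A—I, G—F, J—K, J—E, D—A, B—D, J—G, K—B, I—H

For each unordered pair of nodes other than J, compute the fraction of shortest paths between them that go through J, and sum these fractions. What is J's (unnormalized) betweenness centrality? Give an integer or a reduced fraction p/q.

61/84

Pairs whose geodesics pass through J — D–E: 1/4; E–K: 1/3; I–G: 1/7.
All other pairs contribute 0.
Summing the contributions gives betweenness(J) = 61/84.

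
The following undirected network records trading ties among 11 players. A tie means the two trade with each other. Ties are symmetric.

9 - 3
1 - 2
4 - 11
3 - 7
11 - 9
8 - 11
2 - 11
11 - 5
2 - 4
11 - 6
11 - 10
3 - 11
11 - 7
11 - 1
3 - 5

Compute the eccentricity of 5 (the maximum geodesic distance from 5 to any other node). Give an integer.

Distances from 5: 1:2, 2:2, 3:1, 4:2, 6:2, 7:2, 8:2, 9:2, 10:2, 11:1.
The largest is 2 (to 10, 2, 4, 1, 6, 7, 9, and 8), so the eccentricity of 5 is 2.

2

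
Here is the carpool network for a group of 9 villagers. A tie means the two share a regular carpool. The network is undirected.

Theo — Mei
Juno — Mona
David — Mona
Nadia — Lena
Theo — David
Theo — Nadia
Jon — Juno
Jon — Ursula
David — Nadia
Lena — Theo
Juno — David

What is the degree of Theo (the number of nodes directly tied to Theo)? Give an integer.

4

Theo is directly tied to David, Lena, Mei, and Nadia. That is 4 neighbors, so the degree of Theo is 4.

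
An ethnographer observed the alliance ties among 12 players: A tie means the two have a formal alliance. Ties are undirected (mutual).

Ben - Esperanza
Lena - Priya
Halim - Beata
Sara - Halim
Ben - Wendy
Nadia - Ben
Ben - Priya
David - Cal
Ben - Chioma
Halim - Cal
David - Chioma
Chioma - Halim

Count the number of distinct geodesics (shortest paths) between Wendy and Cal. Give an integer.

The shortest distance is 4. The length-4 paths are: Wendy–Ben–Chioma–Halim–Cal; Wendy–Ben–Chioma–David–Cal.
That gives 2 distinct shortest paths.

2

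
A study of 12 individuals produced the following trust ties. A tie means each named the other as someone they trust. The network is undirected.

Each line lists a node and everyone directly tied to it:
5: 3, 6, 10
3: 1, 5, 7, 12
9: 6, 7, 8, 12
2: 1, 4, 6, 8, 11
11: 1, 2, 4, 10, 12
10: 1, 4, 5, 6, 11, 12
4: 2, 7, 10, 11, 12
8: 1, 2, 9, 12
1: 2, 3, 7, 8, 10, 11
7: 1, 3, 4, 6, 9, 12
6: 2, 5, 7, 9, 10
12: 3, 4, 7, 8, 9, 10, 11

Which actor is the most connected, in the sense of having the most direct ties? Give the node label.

12

Degrees — 1:6, 2:5, 3:4, 4:5, 5:3, 6:5, 7:6, 8:4, 9:4, 10:6, 11:5, 12:7.
The maximum is 7, attained only by 12.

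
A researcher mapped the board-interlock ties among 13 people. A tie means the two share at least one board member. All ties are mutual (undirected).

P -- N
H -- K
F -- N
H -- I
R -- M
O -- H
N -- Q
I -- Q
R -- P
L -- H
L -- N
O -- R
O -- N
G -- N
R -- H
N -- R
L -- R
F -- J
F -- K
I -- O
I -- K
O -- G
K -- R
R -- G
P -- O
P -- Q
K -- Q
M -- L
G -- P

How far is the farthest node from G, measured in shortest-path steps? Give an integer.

3

Distances from G: F:2, H:2, I:2, J:3, K:2, L:2, M:2, N:1, O:1, P:1, Q:2, R:1.
The largest is 3 (to J), so the eccentricity of G is 3.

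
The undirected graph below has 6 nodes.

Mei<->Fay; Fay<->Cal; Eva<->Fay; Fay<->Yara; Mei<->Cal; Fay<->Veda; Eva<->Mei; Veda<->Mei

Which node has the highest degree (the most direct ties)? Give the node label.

Fay

Degrees — Cal:2, Eva:2, Fay:5, Mei:4, Veda:2, Yara:1.
The maximum is 5, attained only by Fay.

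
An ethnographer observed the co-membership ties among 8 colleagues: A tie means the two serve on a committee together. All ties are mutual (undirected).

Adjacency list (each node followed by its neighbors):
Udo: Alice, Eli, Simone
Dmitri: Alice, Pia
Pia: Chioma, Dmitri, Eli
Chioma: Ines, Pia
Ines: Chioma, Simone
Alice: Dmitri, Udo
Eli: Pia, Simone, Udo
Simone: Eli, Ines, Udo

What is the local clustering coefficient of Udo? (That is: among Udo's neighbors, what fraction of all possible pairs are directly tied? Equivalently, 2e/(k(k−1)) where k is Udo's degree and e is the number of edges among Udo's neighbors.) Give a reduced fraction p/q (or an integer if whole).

Udo's neighbors: Alice, Eli, and Simone (k = 3).
Possible neighbor pairs: C(3,2) = 3. Edges among them: Eli–Simone → e = 1.
Clustering(Udo) = 1/3.

1/3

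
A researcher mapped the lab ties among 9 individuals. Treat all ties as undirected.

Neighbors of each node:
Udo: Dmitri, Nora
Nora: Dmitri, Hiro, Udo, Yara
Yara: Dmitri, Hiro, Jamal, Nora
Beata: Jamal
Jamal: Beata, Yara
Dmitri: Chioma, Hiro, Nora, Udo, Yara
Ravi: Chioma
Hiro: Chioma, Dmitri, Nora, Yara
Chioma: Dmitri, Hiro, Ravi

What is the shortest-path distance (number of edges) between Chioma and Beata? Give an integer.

4

One shortest route is Chioma – Hiro – Yara – Jamal – Beata, which uses 4 edges, and at distance 3 from Chioma we only reach {Jamal}, which does not include Beata. So d(Chioma,Beata) = 4.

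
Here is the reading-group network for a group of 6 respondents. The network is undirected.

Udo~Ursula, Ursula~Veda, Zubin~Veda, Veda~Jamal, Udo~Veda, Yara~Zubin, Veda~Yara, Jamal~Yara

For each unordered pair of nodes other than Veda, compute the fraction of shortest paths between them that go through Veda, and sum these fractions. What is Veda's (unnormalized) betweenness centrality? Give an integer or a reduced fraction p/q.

13/2

Pairs whose geodesics pass through Veda — Zubin–Ursula: 1; Zubin–Jamal: 1/2; Zubin–Udo: 1; Ursula–Jamal: 1; Ursula–Yara: 1; Jamal–Udo: 1; Udo–Yara: 1.
All other pairs contribute 0.
Summing the contributions gives betweenness(Veda) = 13/2.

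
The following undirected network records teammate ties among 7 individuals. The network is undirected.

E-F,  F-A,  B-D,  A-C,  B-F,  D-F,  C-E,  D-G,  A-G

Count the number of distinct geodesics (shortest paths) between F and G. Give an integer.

The shortest distance is 2. The length-2 paths are: F–D–G; F–A–G.
That gives 2 distinct shortest paths.

2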